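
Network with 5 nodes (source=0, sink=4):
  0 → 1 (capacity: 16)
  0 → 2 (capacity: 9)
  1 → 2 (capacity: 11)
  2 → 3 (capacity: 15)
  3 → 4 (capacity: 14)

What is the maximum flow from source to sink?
Maximum flow = 14

Max flow: 14

Flow assignment:
  0 → 1: 11/16
  0 → 2: 3/9
  1 → 2: 11/11
  2 → 3: 14/15
  3 → 4: 14/14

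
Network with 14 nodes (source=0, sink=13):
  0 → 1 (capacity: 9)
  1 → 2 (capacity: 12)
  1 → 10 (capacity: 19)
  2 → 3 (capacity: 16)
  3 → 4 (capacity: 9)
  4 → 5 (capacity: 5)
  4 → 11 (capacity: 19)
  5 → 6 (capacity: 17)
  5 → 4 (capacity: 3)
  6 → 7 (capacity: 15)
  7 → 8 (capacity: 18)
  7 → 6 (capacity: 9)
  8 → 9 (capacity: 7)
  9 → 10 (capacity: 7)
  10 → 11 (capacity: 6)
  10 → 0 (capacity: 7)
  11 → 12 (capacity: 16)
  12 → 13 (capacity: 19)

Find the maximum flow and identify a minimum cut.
Max flow = 9, Min cut edges: (0,1)

Maximum flow: 9
Minimum cut: (0,1)
Partition: S = [0], T = [1, 2, 3, 4, 5, 6, 7, 8, 9, 10, 11, 12, 13]

Max-flow min-cut theorem verified: both equal 9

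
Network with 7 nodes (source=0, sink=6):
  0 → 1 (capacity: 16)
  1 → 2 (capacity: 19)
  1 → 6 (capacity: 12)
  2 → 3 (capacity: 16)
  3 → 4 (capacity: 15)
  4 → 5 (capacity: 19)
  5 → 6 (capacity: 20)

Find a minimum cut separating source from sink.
Min cut value = 16, edges: (0,1)

Min cut value: 16
Partition: S = [0], T = [1, 2, 3, 4, 5, 6]
Cut edges: (0,1)

By max-flow min-cut theorem, max flow = min cut = 16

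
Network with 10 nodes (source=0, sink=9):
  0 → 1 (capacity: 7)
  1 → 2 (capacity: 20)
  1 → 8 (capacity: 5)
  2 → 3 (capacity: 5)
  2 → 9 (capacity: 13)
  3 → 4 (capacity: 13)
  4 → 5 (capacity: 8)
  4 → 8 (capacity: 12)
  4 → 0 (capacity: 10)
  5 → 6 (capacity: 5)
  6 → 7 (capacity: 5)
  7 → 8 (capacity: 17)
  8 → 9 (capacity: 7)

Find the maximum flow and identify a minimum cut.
Max flow = 7, Min cut edges: (0,1)

Maximum flow: 7
Minimum cut: (0,1)
Partition: S = [0], T = [1, 2, 3, 4, 5, 6, 7, 8, 9]

Max-flow min-cut theorem verified: both equal 7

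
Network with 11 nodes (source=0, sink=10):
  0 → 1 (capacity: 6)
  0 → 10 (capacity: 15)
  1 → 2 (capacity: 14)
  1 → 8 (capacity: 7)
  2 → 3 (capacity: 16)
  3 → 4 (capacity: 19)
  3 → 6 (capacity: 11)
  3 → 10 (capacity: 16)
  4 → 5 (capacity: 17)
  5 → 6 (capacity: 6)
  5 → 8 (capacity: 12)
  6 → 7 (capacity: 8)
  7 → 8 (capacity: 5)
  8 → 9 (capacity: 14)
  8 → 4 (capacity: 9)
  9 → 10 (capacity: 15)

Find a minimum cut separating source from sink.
Min cut value = 21, edges: (0,1), (0,10)

Min cut value: 21
Partition: S = [0], T = [1, 2, 3, 4, 5, 6, 7, 8, 9, 10]
Cut edges: (0,1), (0,10)

By max-flow min-cut theorem, max flow = min cut = 21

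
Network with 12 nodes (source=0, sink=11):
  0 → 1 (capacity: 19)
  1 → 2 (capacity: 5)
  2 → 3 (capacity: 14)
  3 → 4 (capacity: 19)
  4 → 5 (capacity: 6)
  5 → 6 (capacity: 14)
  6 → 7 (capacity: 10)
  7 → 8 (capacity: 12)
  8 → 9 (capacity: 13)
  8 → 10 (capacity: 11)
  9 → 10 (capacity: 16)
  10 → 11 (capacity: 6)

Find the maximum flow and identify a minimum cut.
Max flow = 5, Min cut edges: (1,2)

Maximum flow: 5
Minimum cut: (1,2)
Partition: S = [0, 1], T = [2, 3, 4, 5, 6, 7, 8, 9, 10, 11]

Max-flow min-cut theorem verified: both equal 5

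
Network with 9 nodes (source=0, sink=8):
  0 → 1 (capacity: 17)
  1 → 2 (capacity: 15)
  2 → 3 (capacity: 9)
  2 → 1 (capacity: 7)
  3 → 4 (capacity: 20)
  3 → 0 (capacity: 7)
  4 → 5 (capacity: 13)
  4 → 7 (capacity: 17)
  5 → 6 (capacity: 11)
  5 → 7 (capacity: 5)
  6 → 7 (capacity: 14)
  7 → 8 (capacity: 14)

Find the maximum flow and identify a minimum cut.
Max flow = 9, Min cut edges: (2,3)

Maximum flow: 9
Minimum cut: (2,3)
Partition: S = [0, 1, 2], T = [3, 4, 5, 6, 7, 8]

Max-flow min-cut theorem verified: both equal 9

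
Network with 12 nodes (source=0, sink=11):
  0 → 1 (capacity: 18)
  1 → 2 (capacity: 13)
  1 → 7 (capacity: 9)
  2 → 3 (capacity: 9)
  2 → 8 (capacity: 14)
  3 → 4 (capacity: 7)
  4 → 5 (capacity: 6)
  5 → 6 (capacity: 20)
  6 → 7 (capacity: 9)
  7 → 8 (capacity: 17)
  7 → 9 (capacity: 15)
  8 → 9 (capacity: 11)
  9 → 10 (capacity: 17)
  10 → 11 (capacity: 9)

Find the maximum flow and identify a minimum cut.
Max flow = 9, Min cut edges: (10,11)

Maximum flow: 9
Minimum cut: (10,11)
Partition: S = [0, 1, 2, 3, 4, 5, 6, 7, 8, 9, 10], T = [11]

Max-flow min-cut theorem verified: both equal 9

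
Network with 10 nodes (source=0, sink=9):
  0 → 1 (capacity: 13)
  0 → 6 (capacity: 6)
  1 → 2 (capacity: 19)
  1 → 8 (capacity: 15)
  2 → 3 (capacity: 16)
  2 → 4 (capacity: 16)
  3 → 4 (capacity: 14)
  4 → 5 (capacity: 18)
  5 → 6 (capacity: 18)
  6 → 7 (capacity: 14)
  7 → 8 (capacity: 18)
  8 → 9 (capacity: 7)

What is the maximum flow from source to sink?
Maximum flow = 7

Max flow: 7

Flow assignment:
  0 → 1: 1/13
  0 → 6: 6/6
  1 → 8: 1/15
  6 → 7: 6/14
  7 → 8: 6/18
  8 → 9: 7/7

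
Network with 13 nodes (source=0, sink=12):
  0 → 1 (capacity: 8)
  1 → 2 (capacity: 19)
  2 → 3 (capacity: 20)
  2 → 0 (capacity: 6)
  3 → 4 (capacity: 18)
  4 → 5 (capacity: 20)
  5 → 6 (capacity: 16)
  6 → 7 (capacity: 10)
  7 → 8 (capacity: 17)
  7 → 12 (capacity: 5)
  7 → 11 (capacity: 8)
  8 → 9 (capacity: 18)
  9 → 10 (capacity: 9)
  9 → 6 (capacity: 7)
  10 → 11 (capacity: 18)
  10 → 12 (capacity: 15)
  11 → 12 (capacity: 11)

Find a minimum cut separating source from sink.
Min cut value = 8, edges: (0,1)

Min cut value: 8
Partition: S = [0], T = [1, 2, 3, 4, 5, 6, 7, 8, 9, 10, 11, 12]
Cut edges: (0,1)

By max-flow min-cut theorem, max flow = min cut = 8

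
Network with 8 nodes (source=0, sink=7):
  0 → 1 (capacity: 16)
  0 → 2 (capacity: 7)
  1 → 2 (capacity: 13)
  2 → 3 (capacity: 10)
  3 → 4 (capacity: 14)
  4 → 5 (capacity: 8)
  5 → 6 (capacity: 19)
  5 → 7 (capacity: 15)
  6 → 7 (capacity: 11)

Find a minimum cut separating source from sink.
Min cut value = 8, edges: (4,5)

Min cut value: 8
Partition: S = [0, 1, 2, 3, 4], T = [5, 6, 7]
Cut edges: (4,5)

By max-flow min-cut theorem, max flow = min cut = 8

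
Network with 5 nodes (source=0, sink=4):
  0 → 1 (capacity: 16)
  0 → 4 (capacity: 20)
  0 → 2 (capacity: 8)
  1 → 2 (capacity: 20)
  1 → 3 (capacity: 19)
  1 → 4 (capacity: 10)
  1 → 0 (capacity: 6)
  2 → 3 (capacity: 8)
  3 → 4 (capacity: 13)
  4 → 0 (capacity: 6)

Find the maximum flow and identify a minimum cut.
Max flow = 43, Min cut edges: (0,4), (1,4), (3,4)

Maximum flow: 43
Minimum cut: (0,4), (1,4), (3,4)
Partition: S = [0, 1, 2, 3], T = [4]

Max-flow min-cut theorem verified: both equal 43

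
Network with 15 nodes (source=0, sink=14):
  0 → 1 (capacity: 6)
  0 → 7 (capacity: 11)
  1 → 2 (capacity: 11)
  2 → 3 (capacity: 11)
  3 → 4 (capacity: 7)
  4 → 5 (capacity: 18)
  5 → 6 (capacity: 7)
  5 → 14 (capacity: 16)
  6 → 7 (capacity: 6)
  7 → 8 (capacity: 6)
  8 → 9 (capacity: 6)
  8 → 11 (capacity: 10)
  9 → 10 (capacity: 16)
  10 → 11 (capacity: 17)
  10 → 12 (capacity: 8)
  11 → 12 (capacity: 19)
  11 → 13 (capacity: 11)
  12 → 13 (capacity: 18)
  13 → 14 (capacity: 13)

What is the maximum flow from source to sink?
Maximum flow = 12

Max flow: 12

Flow assignment:
  0 → 1: 6/6
  0 → 7: 6/11
  1 → 2: 6/11
  2 → 3: 6/11
  3 → 4: 6/7
  4 → 5: 6/18
  5 → 14: 6/16
  7 → 8: 6/6
  8 → 11: 6/10
  11 → 13: 6/11
  13 → 14: 6/13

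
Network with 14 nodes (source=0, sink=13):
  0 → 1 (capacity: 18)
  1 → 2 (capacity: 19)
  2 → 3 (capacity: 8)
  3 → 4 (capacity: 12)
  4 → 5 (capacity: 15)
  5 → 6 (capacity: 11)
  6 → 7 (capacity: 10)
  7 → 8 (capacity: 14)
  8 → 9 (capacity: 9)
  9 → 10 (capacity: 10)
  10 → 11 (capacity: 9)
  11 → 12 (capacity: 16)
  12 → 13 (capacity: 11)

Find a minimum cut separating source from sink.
Min cut value = 8, edges: (2,3)

Min cut value: 8
Partition: S = [0, 1, 2], T = [3, 4, 5, 6, 7, 8, 9, 10, 11, 12, 13]
Cut edges: (2,3)

By max-flow min-cut theorem, max flow = min cut = 8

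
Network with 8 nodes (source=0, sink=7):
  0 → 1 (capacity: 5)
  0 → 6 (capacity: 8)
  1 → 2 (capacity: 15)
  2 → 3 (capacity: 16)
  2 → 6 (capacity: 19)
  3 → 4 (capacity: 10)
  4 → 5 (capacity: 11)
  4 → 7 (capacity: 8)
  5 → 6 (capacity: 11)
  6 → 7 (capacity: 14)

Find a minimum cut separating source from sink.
Min cut value = 13, edges: (0,1), (0,6)

Min cut value: 13
Partition: S = [0], T = [1, 2, 3, 4, 5, 6, 7]
Cut edges: (0,1), (0,6)

By max-flow min-cut theorem, max flow = min cut = 13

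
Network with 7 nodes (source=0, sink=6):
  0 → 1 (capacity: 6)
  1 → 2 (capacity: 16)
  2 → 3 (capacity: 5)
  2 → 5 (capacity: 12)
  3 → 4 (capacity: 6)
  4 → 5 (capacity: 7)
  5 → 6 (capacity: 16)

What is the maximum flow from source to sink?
Maximum flow = 6

Max flow: 6

Flow assignment:
  0 → 1: 6/6
  1 → 2: 6/16
  2 → 5: 6/12
  5 → 6: 6/16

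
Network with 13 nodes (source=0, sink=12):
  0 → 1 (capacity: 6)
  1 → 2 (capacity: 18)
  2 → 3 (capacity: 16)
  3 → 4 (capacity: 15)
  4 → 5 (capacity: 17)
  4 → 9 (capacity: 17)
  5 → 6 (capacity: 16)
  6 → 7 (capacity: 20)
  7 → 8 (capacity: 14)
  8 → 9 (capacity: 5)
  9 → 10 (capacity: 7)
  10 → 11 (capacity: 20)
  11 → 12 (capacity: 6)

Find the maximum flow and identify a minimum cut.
Max flow = 6, Min cut edges: (11,12)

Maximum flow: 6
Minimum cut: (11,12)
Partition: S = [0, 1, 2, 3, 4, 5, 6, 7, 8, 9, 10, 11], T = [12]

Max-flow min-cut theorem verified: both equal 6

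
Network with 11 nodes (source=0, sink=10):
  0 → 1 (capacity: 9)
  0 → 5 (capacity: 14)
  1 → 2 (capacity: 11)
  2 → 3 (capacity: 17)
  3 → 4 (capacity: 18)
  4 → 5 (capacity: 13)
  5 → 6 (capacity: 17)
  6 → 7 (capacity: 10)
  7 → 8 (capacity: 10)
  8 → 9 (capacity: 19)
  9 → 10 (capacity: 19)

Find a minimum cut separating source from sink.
Min cut value = 10, edges: (7,8)

Min cut value: 10
Partition: S = [0, 1, 2, 3, 4, 5, 6, 7], T = [8, 9, 10]
Cut edges: (7,8)

By max-flow min-cut theorem, max flow = min cut = 10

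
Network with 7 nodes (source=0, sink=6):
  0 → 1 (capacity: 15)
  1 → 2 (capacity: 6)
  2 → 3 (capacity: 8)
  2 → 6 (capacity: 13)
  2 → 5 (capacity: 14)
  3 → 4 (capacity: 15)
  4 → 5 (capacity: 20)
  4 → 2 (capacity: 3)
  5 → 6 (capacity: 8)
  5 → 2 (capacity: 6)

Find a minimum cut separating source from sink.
Min cut value = 6, edges: (1,2)

Min cut value: 6
Partition: S = [0, 1], T = [2, 3, 4, 5, 6]
Cut edges: (1,2)

By max-flow min-cut theorem, max flow = min cut = 6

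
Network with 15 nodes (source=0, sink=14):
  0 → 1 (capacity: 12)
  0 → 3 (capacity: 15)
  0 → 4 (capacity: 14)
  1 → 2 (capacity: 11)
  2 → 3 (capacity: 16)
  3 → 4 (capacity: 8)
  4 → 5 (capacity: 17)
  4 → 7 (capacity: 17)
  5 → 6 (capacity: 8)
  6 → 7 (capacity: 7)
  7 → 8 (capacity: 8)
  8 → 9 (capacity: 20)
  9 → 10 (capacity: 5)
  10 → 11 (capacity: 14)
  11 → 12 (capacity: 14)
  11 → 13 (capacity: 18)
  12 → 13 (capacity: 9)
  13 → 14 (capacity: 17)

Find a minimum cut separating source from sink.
Min cut value = 5, edges: (9,10)

Min cut value: 5
Partition: S = [0, 1, 2, 3, 4, 5, 6, 7, 8, 9], T = [10, 11, 12, 13, 14]
Cut edges: (9,10)

By max-flow min-cut theorem, max flow = min cut = 5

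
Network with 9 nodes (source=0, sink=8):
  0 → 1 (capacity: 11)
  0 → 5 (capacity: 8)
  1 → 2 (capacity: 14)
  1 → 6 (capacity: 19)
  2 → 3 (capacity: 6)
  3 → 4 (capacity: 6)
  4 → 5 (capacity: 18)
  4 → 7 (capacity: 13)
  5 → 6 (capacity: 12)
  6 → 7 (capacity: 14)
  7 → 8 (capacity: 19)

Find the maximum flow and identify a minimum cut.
Max flow = 19, Min cut edges: (7,8)

Maximum flow: 19
Minimum cut: (7,8)
Partition: S = [0, 1, 2, 3, 4, 5, 6, 7], T = [8]

Max-flow min-cut theorem verified: both equal 19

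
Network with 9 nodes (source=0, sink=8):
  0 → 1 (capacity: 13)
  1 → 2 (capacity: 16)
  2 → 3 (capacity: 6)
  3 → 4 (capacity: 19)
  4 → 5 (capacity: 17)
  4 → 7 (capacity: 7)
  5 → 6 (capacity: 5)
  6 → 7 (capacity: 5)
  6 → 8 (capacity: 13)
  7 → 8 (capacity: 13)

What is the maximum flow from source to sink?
Maximum flow = 6

Max flow: 6

Flow assignment:
  0 → 1: 6/13
  1 → 2: 6/16
  2 → 3: 6/6
  3 → 4: 6/19
  4 → 7: 6/7
  7 → 8: 6/13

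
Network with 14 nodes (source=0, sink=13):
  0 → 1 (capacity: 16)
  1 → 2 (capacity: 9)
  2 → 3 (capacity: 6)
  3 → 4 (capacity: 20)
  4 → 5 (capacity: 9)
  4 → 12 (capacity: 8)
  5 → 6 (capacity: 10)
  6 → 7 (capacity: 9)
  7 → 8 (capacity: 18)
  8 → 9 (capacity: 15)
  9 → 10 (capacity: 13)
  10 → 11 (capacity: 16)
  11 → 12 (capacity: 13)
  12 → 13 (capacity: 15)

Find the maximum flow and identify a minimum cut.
Max flow = 6, Min cut edges: (2,3)

Maximum flow: 6
Minimum cut: (2,3)
Partition: S = [0, 1, 2], T = [3, 4, 5, 6, 7, 8, 9, 10, 11, 12, 13]

Max-flow min-cut theorem verified: both equal 6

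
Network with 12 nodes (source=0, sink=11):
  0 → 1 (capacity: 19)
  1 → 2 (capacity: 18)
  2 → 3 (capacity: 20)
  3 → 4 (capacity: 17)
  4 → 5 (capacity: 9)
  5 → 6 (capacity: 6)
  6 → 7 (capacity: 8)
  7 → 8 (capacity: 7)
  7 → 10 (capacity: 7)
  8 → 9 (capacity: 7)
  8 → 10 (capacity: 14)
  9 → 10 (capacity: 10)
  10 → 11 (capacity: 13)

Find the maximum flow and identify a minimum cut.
Max flow = 6, Min cut edges: (5,6)

Maximum flow: 6
Minimum cut: (5,6)
Partition: S = [0, 1, 2, 3, 4, 5], T = [6, 7, 8, 9, 10, 11]

Max-flow min-cut theorem verified: both equal 6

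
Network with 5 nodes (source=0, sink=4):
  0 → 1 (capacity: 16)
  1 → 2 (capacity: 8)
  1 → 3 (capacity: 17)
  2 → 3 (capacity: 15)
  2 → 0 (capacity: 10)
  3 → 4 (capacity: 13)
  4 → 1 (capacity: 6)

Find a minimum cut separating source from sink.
Min cut value = 13, edges: (3,4)

Min cut value: 13
Partition: S = [0, 1, 2, 3], T = [4]
Cut edges: (3,4)

By max-flow min-cut theorem, max flow = min cut = 13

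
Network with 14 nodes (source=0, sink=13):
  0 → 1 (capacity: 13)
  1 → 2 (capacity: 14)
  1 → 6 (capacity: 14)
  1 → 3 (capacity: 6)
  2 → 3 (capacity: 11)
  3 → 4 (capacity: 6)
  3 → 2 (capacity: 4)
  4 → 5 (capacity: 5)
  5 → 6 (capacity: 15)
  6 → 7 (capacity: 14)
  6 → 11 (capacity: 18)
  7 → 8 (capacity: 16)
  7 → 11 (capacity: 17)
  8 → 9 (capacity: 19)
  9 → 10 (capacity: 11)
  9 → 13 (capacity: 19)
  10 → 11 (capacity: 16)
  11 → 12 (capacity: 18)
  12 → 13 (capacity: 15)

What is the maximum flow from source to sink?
Maximum flow = 13

Max flow: 13

Flow assignment:
  0 → 1: 13/13
  1 → 6: 13/14
  6 → 11: 13/18
  11 → 12: 13/18
  12 → 13: 13/15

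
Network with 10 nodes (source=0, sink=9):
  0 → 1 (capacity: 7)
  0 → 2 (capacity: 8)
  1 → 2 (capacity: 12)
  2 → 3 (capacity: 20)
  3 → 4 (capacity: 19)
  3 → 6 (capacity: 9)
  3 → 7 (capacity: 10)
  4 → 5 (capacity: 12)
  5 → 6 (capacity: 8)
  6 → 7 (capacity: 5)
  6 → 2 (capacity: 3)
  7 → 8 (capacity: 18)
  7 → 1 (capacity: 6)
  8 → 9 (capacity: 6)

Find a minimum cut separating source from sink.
Min cut value = 6, edges: (8,9)

Min cut value: 6
Partition: S = [0, 1, 2, 3, 4, 5, 6, 7, 8], T = [9]
Cut edges: (8,9)

By max-flow min-cut theorem, max flow = min cut = 6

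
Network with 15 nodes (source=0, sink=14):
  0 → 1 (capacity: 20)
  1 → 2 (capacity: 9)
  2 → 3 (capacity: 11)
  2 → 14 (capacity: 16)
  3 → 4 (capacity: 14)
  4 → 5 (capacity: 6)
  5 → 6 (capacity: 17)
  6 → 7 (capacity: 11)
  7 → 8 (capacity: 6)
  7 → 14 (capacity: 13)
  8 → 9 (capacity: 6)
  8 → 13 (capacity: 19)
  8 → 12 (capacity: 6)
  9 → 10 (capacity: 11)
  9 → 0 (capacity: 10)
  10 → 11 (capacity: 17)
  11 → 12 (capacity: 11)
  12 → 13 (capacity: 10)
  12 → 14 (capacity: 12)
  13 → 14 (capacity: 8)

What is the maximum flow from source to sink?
Maximum flow = 9

Max flow: 9

Flow assignment:
  0 → 1: 9/20
  1 → 2: 9/9
  2 → 14: 9/16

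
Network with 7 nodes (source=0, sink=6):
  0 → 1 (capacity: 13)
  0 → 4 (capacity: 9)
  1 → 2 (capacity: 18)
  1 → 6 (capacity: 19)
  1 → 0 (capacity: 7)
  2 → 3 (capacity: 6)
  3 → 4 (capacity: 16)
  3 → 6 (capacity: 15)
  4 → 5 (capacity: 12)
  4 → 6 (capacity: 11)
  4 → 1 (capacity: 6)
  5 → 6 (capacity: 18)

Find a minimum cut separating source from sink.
Min cut value = 22, edges: (0,1), (0,4)

Min cut value: 22
Partition: S = [0], T = [1, 2, 3, 4, 5, 6]
Cut edges: (0,1), (0,4)

By max-flow min-cut theorem, max flow = min cut = 22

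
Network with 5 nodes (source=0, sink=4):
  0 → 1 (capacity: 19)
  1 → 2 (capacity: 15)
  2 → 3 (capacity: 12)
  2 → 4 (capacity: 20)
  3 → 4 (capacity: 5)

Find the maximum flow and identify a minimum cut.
Max flow = 15, Min cut edges: (1,2)

Maximum flow: 15
Minimum cut: (1,2)
Partition: S = [0, 1], T = [2, 3, 4]

Max-flow min-cut theorem verified: both equal 15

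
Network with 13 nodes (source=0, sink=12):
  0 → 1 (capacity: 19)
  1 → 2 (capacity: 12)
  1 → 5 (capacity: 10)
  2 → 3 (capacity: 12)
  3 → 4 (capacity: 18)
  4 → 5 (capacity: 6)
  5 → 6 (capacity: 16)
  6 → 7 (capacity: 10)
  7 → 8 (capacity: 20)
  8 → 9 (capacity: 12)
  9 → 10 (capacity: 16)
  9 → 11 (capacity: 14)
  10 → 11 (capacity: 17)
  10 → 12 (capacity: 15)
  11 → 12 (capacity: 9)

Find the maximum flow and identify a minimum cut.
Max flow = 10, Min cut edges: (6,7)

Maximum flow: 10
Minimum cut: (6,7)
Partition: S = [0, 1, 2, 3, 4, 5, 6], T = [7, 8, 9, 10, 11, 12]

Max-flow min-cut theorem verified: both equal 10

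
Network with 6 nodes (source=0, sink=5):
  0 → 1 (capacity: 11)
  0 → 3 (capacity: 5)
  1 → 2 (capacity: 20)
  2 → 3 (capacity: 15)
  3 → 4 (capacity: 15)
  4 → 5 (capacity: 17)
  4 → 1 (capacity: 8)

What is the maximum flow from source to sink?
Maximum flow = 15

Max flow: 15

Flow assignment:
  0 → 1: 11/11
  0 → 3: 4/5
  1 → 2: 11/20
  2 → 3: 11/15
  3 → 4: 15/15
  4 → 5: 15/17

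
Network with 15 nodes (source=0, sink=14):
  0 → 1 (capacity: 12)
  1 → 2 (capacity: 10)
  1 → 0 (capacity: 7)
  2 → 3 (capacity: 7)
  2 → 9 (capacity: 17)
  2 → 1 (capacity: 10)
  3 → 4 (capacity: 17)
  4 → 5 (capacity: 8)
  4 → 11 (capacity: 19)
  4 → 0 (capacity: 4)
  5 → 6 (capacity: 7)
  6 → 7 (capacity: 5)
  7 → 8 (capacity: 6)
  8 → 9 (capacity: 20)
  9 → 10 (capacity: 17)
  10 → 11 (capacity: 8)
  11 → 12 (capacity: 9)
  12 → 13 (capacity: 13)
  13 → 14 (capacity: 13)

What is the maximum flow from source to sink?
Maximum flow = 9

Max flow: 9

Flow assignment:
  0 → 1: 10/12
  1 → 2: 10/10
  2 → 3: 7/7
  2 → 9: 3/17
  3 → 4: 7/17
  4 → 11: 6/19
  4 → 0: 1/4
  9 → 10: 3/17
  10 → 11: 3/8
  11 → 12: 9/9
  12 → 13: 9/13
  13 → 14: 9/13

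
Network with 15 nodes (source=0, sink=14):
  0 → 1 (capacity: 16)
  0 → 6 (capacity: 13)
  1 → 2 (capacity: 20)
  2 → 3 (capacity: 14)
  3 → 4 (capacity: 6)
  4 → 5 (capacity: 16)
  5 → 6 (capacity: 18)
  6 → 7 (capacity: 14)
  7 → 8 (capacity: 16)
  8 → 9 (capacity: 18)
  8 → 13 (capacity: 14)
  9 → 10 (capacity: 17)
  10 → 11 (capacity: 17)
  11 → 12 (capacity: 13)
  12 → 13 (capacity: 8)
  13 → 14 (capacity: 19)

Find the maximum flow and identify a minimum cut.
Max flow = 14, Min cut edges: (6,7)

Maximum flow: 14
Minimum cut: (6,7)
Partition: S = [0, 1, 2, 3, 4, 5, 6], T = [7, 8, 9, 10, 11, 12, 13, 14]

Max-flow min-cut theorem verified: both equal 14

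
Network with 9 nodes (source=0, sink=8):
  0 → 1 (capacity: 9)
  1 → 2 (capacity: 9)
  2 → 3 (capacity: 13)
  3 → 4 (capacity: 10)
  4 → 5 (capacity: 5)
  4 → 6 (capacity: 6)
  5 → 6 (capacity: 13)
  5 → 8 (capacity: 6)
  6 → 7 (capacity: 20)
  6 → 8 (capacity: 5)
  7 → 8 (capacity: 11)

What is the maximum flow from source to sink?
Maximum flow = 9

Max flow: 9

Flow assignment:
  0 → 1: 9/9
  1 → 2: 9/9
  2 → 3: 9/13
  3 → 4: 9/10
  4 → 5: 5/5
  4 → 6: 4/6
  5 → 8: 5/6
  6 → 8: 4/5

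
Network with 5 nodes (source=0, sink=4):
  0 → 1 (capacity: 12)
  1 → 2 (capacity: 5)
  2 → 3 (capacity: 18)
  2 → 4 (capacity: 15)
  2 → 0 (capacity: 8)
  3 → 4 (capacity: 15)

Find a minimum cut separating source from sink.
Min cut value = 5, edges: (1,2)

Min cut value: 5
Partition: S = [0, 1], T = [2, 3, 4]
Cut edges: (1,2)

By max-flow min-cut theorem, max flow = min cut = 5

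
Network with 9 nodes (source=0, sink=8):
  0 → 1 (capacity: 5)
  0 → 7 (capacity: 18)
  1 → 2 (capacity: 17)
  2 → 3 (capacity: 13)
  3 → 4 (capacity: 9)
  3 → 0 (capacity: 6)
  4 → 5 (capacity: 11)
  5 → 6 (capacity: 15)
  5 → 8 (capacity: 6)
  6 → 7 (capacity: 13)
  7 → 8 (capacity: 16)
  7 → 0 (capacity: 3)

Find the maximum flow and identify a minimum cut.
Max flow = 21, Min cut edges: (0,1), (7,8)

Maximum flow: 21
Minimum cut: (0,1), (7,8)
Partition: S = [0, 6, 7], T = [1, 2, 3, 4, 5, 8]

Max-flow min-cut theorem verified: both equal 21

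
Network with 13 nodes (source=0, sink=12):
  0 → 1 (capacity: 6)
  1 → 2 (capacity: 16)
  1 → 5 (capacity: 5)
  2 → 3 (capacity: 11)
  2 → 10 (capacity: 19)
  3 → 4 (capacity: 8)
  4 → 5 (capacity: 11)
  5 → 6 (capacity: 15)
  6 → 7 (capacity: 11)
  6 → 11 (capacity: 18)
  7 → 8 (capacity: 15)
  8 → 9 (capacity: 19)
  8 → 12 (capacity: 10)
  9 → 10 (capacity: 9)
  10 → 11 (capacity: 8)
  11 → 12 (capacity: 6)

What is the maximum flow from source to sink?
Maximum flow = 6

Max flow: 6

Flow assignment:
  0 → 1: 6/6
  1 → 2: 6/16
  2 → 10: 6/19
  10 → 11: 6/8
  11 → 12: 6/6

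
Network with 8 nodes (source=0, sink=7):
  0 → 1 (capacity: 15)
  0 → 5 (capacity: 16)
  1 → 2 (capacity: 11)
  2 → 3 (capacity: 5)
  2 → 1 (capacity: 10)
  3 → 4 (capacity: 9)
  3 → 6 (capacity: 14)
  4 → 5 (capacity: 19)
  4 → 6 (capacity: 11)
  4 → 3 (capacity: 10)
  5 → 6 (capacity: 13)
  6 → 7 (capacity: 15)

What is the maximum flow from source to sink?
Maximum flow = 15

Max flow: 15

Flow assignment:
  0 → 1: 5/15
  0 → 5: 10/16
  1 → 2: 5/11
  2 → 3: 5/5
  3 → 6: 5/14
  5 → 6: 10/13
  6 → 7: 15/15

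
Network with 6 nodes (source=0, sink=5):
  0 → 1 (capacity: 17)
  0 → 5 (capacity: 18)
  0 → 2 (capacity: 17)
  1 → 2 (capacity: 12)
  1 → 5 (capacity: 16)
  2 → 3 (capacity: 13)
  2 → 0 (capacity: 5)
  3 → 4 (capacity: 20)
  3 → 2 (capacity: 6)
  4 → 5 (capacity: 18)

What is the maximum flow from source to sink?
Maximum flow = 47

Max flow: 47

Flow assignment:
  0 → 1: 16/17
  0 → 5: 18/18
  0 → 2: 13/17
  1 → 5: 16/16
  2 → 3: 13/13
  3 → 4: 13/20
  4 → 5: 13/18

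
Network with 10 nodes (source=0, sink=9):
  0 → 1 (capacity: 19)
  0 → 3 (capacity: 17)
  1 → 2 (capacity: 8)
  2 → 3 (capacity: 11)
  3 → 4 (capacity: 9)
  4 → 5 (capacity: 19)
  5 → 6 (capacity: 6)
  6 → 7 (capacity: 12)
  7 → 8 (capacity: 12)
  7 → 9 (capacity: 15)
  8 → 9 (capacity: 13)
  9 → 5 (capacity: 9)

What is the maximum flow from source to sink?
Maximum flow = 6

Max flow: 6

Flow assignment:
  0 → 1: 6/19
  1 → 2: 6/8
  2 → 3: 6/11
  3 → 4: 6/9
  4 → 5: 6/19
  5 → 6: 6/6
  6 → 7: 6/12
  7 → 9: 6/15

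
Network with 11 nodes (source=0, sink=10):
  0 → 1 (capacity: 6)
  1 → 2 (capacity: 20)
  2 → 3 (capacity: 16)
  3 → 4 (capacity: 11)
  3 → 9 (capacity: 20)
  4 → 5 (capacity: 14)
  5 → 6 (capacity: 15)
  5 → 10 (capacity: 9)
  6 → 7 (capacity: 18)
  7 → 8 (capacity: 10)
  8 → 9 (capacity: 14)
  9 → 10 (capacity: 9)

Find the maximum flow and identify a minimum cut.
Max flow = 6, Min cut edges: (0,1)

Maximum flow: 6
Minimum cut: (0,1)
Partition: S = [0], T = [1, 2, 3, 4, 5, 6, 7, 8, 9, 10]

Max-flow min-cut theorem verified: both equal 6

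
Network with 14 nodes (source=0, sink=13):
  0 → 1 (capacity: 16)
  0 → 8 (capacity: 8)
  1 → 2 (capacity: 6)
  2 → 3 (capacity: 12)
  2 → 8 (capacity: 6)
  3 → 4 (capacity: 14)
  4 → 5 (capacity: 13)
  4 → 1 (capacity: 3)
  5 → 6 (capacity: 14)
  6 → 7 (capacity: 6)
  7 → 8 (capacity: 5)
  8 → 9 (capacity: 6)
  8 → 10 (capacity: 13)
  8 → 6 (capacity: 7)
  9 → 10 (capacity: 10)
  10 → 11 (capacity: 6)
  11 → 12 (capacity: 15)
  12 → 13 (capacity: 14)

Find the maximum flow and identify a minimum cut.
Max flow = 6, Min cut edges: (10,11)

Maximum flow: 6
Minimum cut: (10,11)
Partition: S = [0, 1, 2, 3, 4, 5, 6, 7, 8, 9, 10], T = [11, 12, 13]

Max-flow min-cut theorem verified: both equal 6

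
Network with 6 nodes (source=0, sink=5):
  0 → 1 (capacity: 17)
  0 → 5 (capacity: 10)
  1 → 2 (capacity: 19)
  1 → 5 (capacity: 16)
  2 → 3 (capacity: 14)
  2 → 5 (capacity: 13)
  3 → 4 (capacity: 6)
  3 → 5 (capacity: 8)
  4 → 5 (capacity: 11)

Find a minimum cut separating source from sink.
Min cut value = 27, edges: (0,1), (0,5)

Min cut value: 27
Partition: S = [0], T = [1, 2, 3, 4, 5]
Cut edges: (0,1), (0,5)

By max-flow min-cut theorem, max flow = min cut = 27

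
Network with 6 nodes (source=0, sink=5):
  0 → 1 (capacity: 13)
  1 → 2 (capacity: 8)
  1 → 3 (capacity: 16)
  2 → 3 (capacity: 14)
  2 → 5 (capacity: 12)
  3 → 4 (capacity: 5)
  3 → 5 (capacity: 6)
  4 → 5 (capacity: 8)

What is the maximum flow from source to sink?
Maximum flow = 13

Max flow: 13

Flow assignment:
  0 → 1: 13/13
  1 → 2: 8/8
  1 → 3: 5/16
  2 → 5: 8/12
  3 → 5: 5/6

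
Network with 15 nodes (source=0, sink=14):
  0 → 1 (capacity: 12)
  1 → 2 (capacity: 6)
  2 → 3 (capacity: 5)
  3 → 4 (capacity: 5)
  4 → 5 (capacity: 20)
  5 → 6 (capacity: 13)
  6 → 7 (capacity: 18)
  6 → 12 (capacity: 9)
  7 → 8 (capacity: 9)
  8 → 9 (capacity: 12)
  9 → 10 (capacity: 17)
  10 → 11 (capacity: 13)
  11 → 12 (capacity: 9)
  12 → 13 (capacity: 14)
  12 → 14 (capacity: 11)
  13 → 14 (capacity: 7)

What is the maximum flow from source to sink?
Maximum flow = 5

Max flow: 5

Flow assignment:
  0 → 1: 5/12
  1 → 2: 5/6
  2 → 3: 5/5
  3 → 4: 5/5
  4 → 5: 5/20
  5 → 6: 5/13
  6 → 12: 5/9
  12 → 14: 5/11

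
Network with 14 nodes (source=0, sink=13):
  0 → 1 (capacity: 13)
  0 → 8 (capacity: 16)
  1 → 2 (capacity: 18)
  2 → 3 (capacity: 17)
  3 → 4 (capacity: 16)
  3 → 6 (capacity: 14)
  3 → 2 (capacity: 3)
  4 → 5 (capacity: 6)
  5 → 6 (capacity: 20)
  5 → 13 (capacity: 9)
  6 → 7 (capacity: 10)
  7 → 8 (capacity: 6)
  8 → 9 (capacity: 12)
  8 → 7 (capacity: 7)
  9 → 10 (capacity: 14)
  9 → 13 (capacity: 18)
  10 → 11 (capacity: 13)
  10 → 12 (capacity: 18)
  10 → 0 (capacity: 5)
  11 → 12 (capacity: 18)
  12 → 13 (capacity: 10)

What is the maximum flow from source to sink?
Maximum flow = 18

Max flow: 18

Flow assignment:
  0 → 1: 6/13
  0 → 8: 12/16
  1 → 2: 6/18
  2 → 3: 6/17
  3 → 4: 6/16
  4 → 5: 6/6
  5 → 13: 6/9
  8 → 9: 12/12
  9 → 13: 12/18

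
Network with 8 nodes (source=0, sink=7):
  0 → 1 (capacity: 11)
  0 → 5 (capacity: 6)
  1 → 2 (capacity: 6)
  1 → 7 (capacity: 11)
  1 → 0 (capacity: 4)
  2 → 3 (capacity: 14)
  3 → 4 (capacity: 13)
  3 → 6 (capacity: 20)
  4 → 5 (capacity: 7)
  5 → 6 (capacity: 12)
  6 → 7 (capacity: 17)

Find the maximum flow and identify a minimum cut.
Max flow = 17, Min cut edges: (0,1), (0,5)

Maximum flow: 17
Minimum cut: (0,1), (0,5)
Partition: S = [0], T = [1, 2, 3, 4, 5, 6, 7]

Max-flow min-cut theorem verified: both equal 17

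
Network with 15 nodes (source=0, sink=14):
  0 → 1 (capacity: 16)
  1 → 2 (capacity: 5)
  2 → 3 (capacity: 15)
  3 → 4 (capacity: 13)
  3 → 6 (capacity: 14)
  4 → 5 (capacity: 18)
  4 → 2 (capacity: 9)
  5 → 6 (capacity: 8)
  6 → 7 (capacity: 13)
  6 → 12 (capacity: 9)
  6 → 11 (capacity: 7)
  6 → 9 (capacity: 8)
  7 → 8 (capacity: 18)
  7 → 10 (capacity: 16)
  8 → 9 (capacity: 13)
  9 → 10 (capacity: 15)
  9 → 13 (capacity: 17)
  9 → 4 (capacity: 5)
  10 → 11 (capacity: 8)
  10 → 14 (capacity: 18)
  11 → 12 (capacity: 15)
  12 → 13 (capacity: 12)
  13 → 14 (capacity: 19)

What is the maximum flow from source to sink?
Maximum flow = 5

Max flow: 5

Flow assignment:
  0 → 1: 5/16
  1 → 2: 5/5
  2 → 3: 5/15
  3 → 6: 5/14
  6 → 7: 5/13
  7 → 10: 5/16
  10 → 14: 5/18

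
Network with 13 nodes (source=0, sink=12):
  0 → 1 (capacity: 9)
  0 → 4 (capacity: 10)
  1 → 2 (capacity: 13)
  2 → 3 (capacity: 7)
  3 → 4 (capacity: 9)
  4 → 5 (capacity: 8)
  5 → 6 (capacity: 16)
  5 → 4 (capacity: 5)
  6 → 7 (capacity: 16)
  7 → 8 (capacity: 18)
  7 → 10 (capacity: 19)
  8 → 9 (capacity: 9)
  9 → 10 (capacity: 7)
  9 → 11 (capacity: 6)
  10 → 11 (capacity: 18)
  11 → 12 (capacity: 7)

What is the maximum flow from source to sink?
Maximum flow = 7

Max flow: 7

Flow assignment:
  0 → 1: 7/9
  1 → 2: 7/13
  2 → 3: 7/7
  3 → 4: 7/9
  4 → 5: 7/8
  5 → 6: 7/16
  6 → 7: 7/16
  7 → 10: 7/19
  10 → 11: 7/18
  11 → 12: 7/7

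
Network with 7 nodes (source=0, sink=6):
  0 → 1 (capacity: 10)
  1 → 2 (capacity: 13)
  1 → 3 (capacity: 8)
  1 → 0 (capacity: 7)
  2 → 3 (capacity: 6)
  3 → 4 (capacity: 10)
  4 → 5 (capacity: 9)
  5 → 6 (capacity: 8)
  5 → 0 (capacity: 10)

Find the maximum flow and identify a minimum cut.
Max flow = 8, Min cut edges: (5,6)

Maximum flow: 8
Minimum cut: (5,6)
Partition: S = [0, 1, 2, 3, 4, 5], T = [6]

Max-flow min-cut theorem verified: both equal 8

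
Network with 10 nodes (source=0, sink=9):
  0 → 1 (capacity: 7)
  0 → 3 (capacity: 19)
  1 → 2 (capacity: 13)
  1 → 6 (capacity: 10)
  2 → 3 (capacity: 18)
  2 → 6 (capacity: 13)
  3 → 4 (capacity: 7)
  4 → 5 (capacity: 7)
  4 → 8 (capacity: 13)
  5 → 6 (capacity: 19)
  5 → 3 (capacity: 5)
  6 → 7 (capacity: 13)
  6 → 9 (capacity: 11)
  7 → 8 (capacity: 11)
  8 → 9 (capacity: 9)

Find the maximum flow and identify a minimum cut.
Max flow = 14, Min cut edges: (0,1), (3,4)

Maximum flow: 14
Minimum cut: (0,1), (3,4)
Partition: S = [0, 3], T = [1, 2, 4, 5, 6, 7, 8, 9]

Max-flow min-cut theorem verified: both equal 14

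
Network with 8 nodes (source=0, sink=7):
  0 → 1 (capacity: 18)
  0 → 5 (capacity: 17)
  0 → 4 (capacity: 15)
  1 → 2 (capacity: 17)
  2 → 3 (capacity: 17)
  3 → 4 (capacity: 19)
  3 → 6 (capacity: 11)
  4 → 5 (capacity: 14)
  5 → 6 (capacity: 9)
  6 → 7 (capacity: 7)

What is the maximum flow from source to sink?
Maximum flow = 7

Max flow: 7

Flow assignment:
  0 → 1: 7/18
  1 → 2: 7/17
  2 → 3: 7/17
  3 → 6: 7/11
  6 → 7: 7/7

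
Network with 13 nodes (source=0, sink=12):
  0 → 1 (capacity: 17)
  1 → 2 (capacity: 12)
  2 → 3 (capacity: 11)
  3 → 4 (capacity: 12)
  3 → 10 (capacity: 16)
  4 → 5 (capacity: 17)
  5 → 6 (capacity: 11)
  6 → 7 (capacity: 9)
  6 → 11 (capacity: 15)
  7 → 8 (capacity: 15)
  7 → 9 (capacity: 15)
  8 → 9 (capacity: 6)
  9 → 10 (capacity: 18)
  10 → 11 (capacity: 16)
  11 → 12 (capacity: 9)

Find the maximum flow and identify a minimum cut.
Max flow = 9, Min cut edges: (11,12)

Maximum flow: 9
Minimum cut: (11,12)
Partition: S = [0, 1, 2, 3, 4, 5, 6, 7, 8, 9, 10, 11], T = [12]

Max-flow min-cut theorem verified: both equal 9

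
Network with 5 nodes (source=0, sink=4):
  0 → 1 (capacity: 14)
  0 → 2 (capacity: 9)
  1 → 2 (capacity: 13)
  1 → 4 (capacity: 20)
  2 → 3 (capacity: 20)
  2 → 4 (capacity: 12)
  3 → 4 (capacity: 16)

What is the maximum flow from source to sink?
Maximum flow = 23

Max flow: 23

Flow assignment:
  0 → 1: 14/14
  0 → 2: 9/9
  1 → 4: 14/20
  2 → 4: 9/12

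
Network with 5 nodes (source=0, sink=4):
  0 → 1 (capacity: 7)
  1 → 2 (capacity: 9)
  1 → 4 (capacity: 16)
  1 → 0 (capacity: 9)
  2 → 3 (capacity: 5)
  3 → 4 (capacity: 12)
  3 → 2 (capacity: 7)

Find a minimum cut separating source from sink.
Min cut value = 7, edges: (0,1)

Min cut value: 7
Partition: S = [0], T = [1, 2, 3, 4]
Cut edges: (0,1)

By max-flow min-cut theorem, max flow = min cut = 7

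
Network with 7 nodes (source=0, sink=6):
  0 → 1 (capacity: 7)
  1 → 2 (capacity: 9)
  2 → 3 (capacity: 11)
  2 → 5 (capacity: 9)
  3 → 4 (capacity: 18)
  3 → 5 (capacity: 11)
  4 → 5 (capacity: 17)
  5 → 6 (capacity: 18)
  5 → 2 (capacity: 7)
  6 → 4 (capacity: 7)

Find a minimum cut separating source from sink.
Min cut value = 7, edges: (0,1)

Min cut value: 7
Partition: S = [0], T = [1, 2, 3, 4, 5, 6]
Cut edges: (0,1)

By max-flow min-cut theorem, max flow = min cut = 7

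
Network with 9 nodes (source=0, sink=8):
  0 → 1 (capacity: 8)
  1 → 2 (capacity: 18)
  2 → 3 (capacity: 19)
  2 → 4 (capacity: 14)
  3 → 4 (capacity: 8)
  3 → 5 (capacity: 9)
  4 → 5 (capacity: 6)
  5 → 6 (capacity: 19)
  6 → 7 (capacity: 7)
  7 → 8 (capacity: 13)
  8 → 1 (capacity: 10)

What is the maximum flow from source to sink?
Maximum flow = 7

Max flow: 7

Flow assignment:
  0 → 1: 7/8
  1 → 2: 7/18
  2 → 3: 7/19
  3 → 5: 7/9
  5 → 6: 7/19
  6 → 7: 7/7
  7 → 8: 7/13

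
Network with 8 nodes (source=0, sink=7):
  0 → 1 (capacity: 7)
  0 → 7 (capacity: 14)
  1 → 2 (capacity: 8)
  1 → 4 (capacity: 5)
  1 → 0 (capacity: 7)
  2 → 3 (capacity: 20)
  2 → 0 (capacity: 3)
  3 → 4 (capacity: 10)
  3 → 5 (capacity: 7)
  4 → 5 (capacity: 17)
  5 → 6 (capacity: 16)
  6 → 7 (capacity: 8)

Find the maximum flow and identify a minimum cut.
Max flow = 21, Min cut edges: (0,1), (0,7)

Maximum flow: 21
Minimum cut: (0,1), (0,7)
Partition: S = [0], T = [1, 2, 3, 4, 5, 6, 7]

Max-flow min-cut theorem verified: both equal 21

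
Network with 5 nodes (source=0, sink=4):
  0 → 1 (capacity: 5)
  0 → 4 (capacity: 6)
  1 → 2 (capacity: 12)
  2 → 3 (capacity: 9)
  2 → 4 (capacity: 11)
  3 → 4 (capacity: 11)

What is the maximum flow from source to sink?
Maximum flow = 11

Max flow: 11

Flow assignment:
  0 → 1: 5/5
  0 → 4: 6/6
  1 → 2: 5/12
  2 → 4: 5/11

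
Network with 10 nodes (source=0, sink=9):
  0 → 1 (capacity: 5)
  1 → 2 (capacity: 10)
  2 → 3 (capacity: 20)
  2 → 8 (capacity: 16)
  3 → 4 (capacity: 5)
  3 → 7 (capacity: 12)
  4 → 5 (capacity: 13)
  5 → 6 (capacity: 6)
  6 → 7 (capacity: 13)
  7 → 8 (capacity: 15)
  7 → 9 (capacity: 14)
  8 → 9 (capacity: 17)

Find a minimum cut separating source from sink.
Min cut value = 5, edges: (0,1)

Min cut value: 5
Partition: S = [0], T = [1, 2, 3, 4, 5, 6, 7, 8, 9]
Cut edges: (0,1)

By max-flow min-cut theorem, max flow = min cut = 5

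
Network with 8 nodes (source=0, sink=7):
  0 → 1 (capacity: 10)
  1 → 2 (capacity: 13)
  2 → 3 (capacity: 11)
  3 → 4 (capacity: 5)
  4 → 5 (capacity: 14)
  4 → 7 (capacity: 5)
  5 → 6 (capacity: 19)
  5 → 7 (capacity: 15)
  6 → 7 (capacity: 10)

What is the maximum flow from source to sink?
Maximum flow = 5

Max flow: 5

Flow assignment:
  0 → 1: 5/10
  1 → 2: 5/13
  2 → 3: 5/11
  3 → 4: 5/5
  4 → 7: 5/5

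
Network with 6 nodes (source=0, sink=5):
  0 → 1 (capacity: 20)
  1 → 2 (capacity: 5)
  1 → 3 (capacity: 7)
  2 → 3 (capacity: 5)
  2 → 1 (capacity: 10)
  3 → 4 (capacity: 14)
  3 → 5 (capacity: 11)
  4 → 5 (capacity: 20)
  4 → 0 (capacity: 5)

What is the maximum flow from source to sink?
Maximum flow = 12

Max flow: 12

Flow assignment:
  0 → 1: 12/20
  1 → 2: 5/5
  1 → 3: 7/7
  2 → 3: 5/5
  3 → 4: 1/14
  3 → 5: 11/11
  4 → 5: 1/20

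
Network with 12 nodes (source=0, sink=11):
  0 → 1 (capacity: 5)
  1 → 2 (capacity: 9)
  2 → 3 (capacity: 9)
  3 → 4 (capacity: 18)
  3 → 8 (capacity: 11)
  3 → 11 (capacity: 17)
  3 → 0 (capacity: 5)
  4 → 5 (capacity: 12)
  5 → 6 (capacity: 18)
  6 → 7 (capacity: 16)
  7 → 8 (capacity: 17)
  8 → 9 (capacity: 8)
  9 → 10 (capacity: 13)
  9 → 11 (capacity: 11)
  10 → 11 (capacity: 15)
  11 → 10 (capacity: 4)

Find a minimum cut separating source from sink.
Min cut value = 5, edges: (0,1)

Min cut value: 5
Partition: S = [0], T = [1, 2, 3, 4, 5, 6, 7, 8, 9, 10, 11]
Cut edges: (0,1)

By max-flow min-cut theorem, max flow = min cut = 5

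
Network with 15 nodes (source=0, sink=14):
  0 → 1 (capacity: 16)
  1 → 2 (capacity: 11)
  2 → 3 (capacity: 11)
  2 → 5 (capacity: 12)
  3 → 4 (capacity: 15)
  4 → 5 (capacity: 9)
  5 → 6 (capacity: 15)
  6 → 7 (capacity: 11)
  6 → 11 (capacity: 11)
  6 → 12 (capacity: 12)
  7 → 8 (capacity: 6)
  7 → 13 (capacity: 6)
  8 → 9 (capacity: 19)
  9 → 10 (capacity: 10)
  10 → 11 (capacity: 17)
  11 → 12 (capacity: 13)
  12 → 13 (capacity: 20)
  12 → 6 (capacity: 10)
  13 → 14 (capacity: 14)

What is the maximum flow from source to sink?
Maximum flow = 11

Max flow: 11

Flow assignment:
  0 → 1: 11/16
  1 → 2: 11/11
  2 → 5: 11/12
  5 → 6: 11/15
  6 → 7: 6/11
  6 → 12: 5/12
  7 → 13: 6/6
  12 → 13: 5/20
  13 → 14: 11/14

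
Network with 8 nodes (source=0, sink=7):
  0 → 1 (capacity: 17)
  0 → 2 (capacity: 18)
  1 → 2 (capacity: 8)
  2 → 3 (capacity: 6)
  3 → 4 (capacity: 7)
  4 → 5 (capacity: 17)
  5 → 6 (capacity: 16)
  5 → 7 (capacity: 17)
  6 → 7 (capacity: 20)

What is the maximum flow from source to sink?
Maximum flow = 6

Max flow: 6

Flow assignment:
  0 → 1: 6/17
  1 → 2: 6/8
  2 → 3: 6/6
  3 → 4: 6/7
  4 → 5: 6/17
  5 → 7: 6/17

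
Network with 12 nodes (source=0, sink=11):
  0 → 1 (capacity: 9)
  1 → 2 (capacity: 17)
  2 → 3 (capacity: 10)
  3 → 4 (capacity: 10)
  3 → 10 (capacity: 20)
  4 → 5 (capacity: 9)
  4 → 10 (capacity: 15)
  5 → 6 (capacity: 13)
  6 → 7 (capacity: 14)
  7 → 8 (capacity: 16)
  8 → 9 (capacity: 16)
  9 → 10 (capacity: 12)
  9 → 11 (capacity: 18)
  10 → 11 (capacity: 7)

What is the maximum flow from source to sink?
Maximum flow = 9

Max flow: 9

Flow assignment:
  0 → 1: 9/9
  1 → 2: 9/17
  2 → 3: 9/10
  3 → 4: 2/10
  3 → 10: 7/20
  4 → 5: 2/9
  5 → 6: 2/13
  6 → 7: 2/14
  7 → 8: 2/16
  8 → 9: 2/16
  9 → 11: 2/18
  10 → 11: 7/7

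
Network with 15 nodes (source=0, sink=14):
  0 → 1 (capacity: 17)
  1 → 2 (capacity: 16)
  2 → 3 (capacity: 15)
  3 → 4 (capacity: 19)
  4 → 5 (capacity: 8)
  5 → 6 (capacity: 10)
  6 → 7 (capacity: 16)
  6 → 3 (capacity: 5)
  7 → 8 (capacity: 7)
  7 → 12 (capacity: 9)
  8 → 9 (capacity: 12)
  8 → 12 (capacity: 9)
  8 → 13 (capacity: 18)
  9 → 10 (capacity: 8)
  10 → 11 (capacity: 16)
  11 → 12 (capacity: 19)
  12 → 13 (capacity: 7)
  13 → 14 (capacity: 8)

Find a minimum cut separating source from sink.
Min cut value = 8, edges: (13,14)

Min cut value: 8
Partition: S = [0, 1, 2, 3, 4, 5, 6, 7, 8, 9, 10, 11, 12, 13], T = [14]
Cut edges: (13,14)

By max-flow min-cut theorem, max flow = min cut = 8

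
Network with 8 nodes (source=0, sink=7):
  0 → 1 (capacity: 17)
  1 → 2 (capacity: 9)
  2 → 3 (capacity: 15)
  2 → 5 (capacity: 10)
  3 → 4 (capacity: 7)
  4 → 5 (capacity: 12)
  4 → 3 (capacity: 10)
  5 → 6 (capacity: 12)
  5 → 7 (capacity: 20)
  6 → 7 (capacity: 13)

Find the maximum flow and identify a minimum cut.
Max flow = 9, Min cut edges: (1,2)

Maximum flow: 9
Minimum cut: (1,2)
Partition: S = [0, 1], T = [2, 3, 4, 5, 6, 7]

Max-flow min-cut theorem verified: both equal 9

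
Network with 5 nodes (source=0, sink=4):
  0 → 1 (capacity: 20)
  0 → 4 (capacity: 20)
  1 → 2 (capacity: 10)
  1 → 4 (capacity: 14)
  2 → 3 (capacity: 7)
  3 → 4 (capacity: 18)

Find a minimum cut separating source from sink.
Min cut value = 40, edges: (0,1), (0,4)

Min cut value: 40
Partition: S = [0], T = [1, 2, 3, 4]
Cut edges: (0,1), (0,4)

By max-flow min-cut theorem, max flow = min cut = 40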